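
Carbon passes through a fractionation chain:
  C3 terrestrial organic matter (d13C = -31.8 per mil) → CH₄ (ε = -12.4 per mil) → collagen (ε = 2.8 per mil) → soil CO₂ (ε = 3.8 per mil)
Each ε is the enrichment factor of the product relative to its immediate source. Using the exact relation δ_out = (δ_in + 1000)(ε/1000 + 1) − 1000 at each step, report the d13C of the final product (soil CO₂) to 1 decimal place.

step 1: δ = (-31.80 + 1000)·(-12.4/1000 + 1) − 1000 = -43.81 per mil
step 2: δ = (-43.81 + 1000)·(2.8/1000 + 1) − 1000 = -41.13 per mil
step 3: δ = (-41.13 + 1000)·(3.8/1000 + 1) − 1000 = -37.48 per mil

-37.5 per mil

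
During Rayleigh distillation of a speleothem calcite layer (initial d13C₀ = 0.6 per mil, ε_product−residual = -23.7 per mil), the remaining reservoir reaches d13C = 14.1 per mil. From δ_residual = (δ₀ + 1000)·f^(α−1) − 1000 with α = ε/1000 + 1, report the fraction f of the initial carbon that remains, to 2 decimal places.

α − 1 = ε/1000 = -0.0237
(δ_res + 1000)/(δ₀ + 1000) = (14.1 + 1000)/(0.6 + 1000) = 1014.1/1000.6 = 1.013492
f = 1.013492^(1/-0.0237) = exp(ln(1.013492)/-0.0237) = exp(0.01340/-0.0237)
f = exp(-0.5655) = 0.5681

0.57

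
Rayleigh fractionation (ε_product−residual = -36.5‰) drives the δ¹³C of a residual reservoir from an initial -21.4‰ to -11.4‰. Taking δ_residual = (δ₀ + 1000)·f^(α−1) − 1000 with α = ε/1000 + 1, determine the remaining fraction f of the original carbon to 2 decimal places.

0.76

α − 1 = ε/1000 = -0.0365
(δ_res + 1000)/(δ₀ + 1000) = (-11.4 + 1000)/(-21.4 + 1000) = 988.6/978.6 = 1.010219
f = 1.010219^(1/-0.0365) = exp(ln(1.010219)/-0.0365) = exp(0.01017/-0.0365)
f = exp(-0.2785) = 0.7569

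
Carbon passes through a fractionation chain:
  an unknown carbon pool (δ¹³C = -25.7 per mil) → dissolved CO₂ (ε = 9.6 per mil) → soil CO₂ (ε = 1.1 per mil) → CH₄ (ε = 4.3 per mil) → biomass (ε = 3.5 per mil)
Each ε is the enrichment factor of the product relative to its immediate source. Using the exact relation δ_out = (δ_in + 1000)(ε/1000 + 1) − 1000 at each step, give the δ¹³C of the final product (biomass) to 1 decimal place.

step 1: δ = (-25.70 + 1000)·(9.6/1000 + 1) − 1000 = -16.35 per mil
step 2: δ = (-16.35 + 1000)·(1.1/1000 + 1) − 1000 = -15.26 per mil
step 3: δ = (-15.26 + 1000)·(4.3/1000 + 1) − 1000 = -11.03 per mil
step 4: δ = (-11.03 + 1000)·(3.5/1000 + 1) − 1000 = -7.57 per mil

-7.6 per mil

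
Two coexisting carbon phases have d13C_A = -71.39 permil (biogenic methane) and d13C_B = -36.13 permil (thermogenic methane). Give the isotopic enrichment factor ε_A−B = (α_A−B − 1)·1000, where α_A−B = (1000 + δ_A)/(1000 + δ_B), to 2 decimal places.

α_A−B = (1000 + -71.39) / (1000 + -36.13) = 928.61 / 963.87 = 0.963418
ε_A−B = (0.963418 − 1) × 1000 = -36.582 permil
(The approximation ε ≈ δ_A − δ_B would give -35.26 permil.)

-36.58 permil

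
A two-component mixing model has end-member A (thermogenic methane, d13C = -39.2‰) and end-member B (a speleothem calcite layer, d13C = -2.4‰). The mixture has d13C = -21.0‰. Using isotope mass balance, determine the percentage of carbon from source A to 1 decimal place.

δ_mix = f_A·δ_A + (1 − f_A)·δ_B  ⇒  f_A = (δ_mix − δ_B)/(δ_A − δ_B)
f_A = (-21.0 − (-2.4)) / (-39.2 − (-2.4))
f_A = -18.6 / -36.8 = 0.5054

50.5%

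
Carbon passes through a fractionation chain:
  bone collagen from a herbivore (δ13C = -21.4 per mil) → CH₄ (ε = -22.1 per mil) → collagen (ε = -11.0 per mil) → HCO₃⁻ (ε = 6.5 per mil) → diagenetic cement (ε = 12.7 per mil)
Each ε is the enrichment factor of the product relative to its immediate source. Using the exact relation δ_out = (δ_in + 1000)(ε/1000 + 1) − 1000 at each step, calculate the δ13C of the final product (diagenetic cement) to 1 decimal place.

step 1: δ = (-21.40 + 1000)·(-22.1/1000 + 1) − 1000 = -43.03 per mil
step 2: δ = (-43.03 + 1000)·(-11.0/1000 + 1) − 1000 = -53.55 per mil
step 3: δ = (-53.55 + 1000)·(6.5/1000 + 1) − 1000 = -47.40 per mil
step 4: δ = (-47.40 + 1000)·(12.7/1000 + 1) − 1000 = -35.30 per mil

-35.3 per mil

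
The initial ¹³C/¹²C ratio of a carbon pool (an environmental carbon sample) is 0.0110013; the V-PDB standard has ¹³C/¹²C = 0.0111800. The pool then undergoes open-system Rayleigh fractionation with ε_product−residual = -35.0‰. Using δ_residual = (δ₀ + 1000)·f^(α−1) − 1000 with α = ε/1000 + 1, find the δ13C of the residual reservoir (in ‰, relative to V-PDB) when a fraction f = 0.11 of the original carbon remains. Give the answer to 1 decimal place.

63.0‰

δ₀ = (0.0110013/0.0111800 − 1)×1000 = (0.984016 − 1)×1000 = -15.984‰
α − 1 = ε/1000 = -0.0350
f^(α−1) = 0.11^(-0.0350) = 1.080317
δ_res = (-15.984 + 1000) × 1.080317 − 1000 = 1063.049 − 1000 = 63.05‰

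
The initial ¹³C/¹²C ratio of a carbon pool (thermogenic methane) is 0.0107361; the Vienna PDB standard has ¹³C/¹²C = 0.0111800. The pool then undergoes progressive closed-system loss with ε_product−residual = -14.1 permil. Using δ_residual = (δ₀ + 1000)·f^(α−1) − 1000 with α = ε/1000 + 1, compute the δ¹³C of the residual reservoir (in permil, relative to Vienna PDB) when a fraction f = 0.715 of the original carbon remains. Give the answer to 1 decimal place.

-35.2 permil

δ₀ = (0.0107361/0.0111800 − 1)×1000 = (0.960295 − 1)×1000 = -39.705 permil
α − 1 = ε/1000 = -0.0141
f^(α−1) = 0.715^(-0.0141) = 1.004741
δ_res = (-39.705 + 1000) × 1.004741 − 1000 = 964.848 − 1000 = -35.15 permil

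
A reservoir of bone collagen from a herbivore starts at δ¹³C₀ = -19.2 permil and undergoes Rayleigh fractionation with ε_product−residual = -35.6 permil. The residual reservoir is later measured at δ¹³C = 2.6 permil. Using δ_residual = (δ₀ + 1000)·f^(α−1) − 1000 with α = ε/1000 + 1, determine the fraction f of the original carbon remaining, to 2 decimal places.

α − 1 = ε/1000 = -0.0356
(δ_res + 1000)/(δ₀ + 1000) = (2.6 + 1000)/(-19.2 + 1000) = 1002.6/980.8 = 1.022227
f = 1.022227^(1/-0.0356) = exp(ln(1.022227)/-0.0356) = exp(0.02198/-0.0356)
f = exp(-0.6175) = 0.5393

0.54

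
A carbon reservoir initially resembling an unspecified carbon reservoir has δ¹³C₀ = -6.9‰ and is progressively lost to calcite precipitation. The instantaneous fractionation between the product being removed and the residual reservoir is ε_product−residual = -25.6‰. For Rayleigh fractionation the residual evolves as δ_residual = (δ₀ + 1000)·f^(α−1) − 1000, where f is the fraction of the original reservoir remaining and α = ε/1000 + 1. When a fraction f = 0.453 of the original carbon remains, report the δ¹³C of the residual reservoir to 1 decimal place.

13.4‰

Rayleigh residual: δ_res = (δ₀ + 1000)·f^(α−1) − 1000
α = ε/1000 + 1 = 0.97440, so α − 1 = -0.02560
f^(α−1) = 0.453^(-0.02560) = 1.020479
δ_res = (-6.9 + 1000) × 1.020479 − 1000 = 1013.437 − 1000 = 13.44‰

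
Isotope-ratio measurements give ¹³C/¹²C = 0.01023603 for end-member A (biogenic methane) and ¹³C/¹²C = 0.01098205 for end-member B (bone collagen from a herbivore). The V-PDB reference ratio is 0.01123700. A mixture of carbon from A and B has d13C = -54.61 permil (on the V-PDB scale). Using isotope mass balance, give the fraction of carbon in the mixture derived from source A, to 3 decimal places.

δ_A = (0.01023603/0.01123700 − 1)×1000 = (0.910922 − 1)×1000 = -89.078 permil
δ_B = (0.01098205/0.01123700 − 1)×1000 = (0.977312 − 1)×1000 = -22.688 permil
f_A = (δ_mix − δ_B)/(δ_A − δ_B) = (-54.61 − (-22.688))/(-89.078 − (-22.688))
f_A = -31.922 / -66.390 = 0.4808

0.481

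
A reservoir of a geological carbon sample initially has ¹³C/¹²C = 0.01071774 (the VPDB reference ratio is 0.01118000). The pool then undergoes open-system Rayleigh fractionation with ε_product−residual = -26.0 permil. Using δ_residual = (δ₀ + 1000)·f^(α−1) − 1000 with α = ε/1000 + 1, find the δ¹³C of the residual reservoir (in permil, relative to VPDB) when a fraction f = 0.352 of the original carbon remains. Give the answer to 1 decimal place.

-15.0 permil

δ₀ = (0.01071774/0.01118000 − 1)×1000 = (0.958653 − 1)×1000 = -41.347 permil
α − 1 = ε/1000 = -0.0260
f^(α−1) = 0.352^(-0.0260) = 1.027519
δ_res = (-41.347 + 1000) × 1.027519 − 1000 = 985.034 − 1000 = -14.97 permil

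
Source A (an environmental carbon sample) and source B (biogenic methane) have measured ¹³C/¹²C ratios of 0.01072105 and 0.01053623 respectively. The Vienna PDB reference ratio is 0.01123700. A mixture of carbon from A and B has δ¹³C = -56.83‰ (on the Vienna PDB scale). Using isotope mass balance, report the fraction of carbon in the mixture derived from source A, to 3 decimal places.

0.336

δ_A = (0.01072105/0.01123700 − 1)×1000 = (0.954085 − 1)×1000 = -45.915‰
δ_B = (0.01053623/0.01123700 − 1)×1000 = (0.937637 − 1)×1000 = -62.363‰
f_A = (δ_mix − δ_B)/(δ_A − δ_B) = (-56.83 − (-62.363))/(-45.915 − (-62.363))
f_A = 5.533 / 16.447 = 0.3364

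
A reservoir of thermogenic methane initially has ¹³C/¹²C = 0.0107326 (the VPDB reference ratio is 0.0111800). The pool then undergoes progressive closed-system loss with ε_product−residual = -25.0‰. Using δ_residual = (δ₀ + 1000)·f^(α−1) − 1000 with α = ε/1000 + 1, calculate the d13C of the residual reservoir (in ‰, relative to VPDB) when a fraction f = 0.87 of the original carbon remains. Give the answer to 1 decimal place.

-36.7‰

δ₀ = (0.0107326/0.0111800 − 1)×1000 = (0.959982 − 1)×1000 = -40.018‰
α − 1 = ε/1000 = -0.0250
f^(α−1) = 0.87^(-0.0250) = 1.003488
δ_res = (-40.018 + 1000) × 1.003488 − 1000 = 963.330 − 1000 = -36.67‰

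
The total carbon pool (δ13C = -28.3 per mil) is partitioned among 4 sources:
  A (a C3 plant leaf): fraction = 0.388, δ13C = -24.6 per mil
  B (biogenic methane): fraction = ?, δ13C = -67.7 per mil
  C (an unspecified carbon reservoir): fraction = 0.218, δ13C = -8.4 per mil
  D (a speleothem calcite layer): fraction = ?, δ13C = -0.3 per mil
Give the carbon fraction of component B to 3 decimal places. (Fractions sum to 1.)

0.249

Let f_B and f_D be the unknown fractions; fractions sum to 1 so f_B + f_D = 0.394.
Mass balance: Σ fᵢ·δᵢ = δ_bulk ⇒ f_B·(-67.7) + f_D·(-0.3) = -28.3 − (-11.376) = -16.924
Substitute f_D = 0.394 − f_B:
f_B·(-67.7 − -0.3) = -16.924 − 0.394×(-0.3) = -16.806
f_B = -16.806 / -67.4 = 0.2493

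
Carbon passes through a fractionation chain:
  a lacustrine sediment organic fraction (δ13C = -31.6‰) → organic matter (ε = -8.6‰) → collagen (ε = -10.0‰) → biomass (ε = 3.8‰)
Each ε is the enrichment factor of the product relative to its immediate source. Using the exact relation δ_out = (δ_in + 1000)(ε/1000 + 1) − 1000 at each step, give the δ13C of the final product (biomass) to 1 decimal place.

step 1: δ = (-31.60 + 1000)·(-8.6/1000 + 1) − 1000 = -39.93‰
step 2: δ = (-39.93 + 1000)·(-10.0/1000 + 1) − 1000 = -49.53‰
step 3: δ = (-49.53 + 1000)·(3.8/1000 + 1) − 1000 = -45.92‰

-45.9‰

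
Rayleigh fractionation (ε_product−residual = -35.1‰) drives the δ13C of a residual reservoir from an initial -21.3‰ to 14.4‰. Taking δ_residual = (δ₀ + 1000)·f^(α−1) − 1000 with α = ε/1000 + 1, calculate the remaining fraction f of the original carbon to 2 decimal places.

0.36

α − 1 = ε/1000 = -0.0351
(δ_res + 1000)/(δ₀ + 1000) = (14.4 + 1000)/(-21.3 + 1000) = 1014.4/978.7 = 1.036477
f = 1.036477^(1/-0.0351) = exp(ln(1.036477)/-0.0351) = exp(0.03583/-0.0351)
f = exp(-1.0207) = 0.3603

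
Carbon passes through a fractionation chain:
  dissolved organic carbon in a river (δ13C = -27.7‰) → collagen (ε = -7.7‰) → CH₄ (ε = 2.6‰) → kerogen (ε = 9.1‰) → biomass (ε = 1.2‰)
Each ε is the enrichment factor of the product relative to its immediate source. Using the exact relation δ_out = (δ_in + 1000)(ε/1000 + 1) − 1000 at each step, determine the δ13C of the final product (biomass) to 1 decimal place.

-22.7‰

step 1: δ = (-27.70 + 1000)·(-7.7/1000 + 1) − 1000 = -35.19‰
step 2: δ = (-35.19 + 1000)·(2.6/1000 + 1) − 1000 = -32.68‰
step 3: δ = (-32.68 + 1000)·(9.1/1000 + 1) − 1000 = -23.88‰
step 4: δ = (-23.88 + 1000)·(1.2/1000 + 1) − 1000 = -22.70‰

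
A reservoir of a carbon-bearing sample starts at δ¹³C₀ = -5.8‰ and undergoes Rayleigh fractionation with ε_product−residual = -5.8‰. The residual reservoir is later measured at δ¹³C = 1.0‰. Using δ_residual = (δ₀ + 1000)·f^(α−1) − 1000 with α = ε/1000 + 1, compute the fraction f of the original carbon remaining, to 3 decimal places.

0.309

α − 1 = ε/1000 = -0.0058
(δ_res + 1000)/(δ₀ + 1000) = (1.0 + 1000)/(-5.8 + 1000) = 1001.0/994.2 = 1.006840
f = 1.006840^(1/-0.0058) = exp(ln(1.006840)/-0.0058) = exp(0.00682/-0.0058)
f = exp(-1.1752) = 0.3087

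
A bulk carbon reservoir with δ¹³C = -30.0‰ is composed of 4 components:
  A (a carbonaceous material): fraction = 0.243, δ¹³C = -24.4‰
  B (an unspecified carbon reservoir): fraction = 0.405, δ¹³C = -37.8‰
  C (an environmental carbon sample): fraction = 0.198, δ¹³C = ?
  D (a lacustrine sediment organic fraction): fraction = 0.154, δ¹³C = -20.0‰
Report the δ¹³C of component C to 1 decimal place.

Isotope mass balance: δ_bulk = Σ fᵢ·δᵢ.
-30.0 = 0.243×(-24.4) + 0.405×(-37.8) + 0.198×δ_C + 0.154×(-20.0)
0.198·δ_C = -30.0 − (-24.318) = -5.682
δ_C = -5.682 / 0.198 = -28.70‰

-28.7‰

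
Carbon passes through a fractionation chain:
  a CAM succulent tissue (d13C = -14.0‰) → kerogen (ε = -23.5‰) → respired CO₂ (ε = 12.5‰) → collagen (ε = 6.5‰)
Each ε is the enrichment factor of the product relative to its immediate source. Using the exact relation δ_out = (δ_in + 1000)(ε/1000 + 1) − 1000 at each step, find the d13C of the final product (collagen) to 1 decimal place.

step 1: δ = (-14.00 + 1000)·(-23.5/1000 + 1) − 1000 = -37.17‰
step 2: δ = (-37.17 + 1000)·(12.5/1000 + 1) − 1000 = -25.14‰
step 3: δ = (-25.14 + 1000)·(6.5/1000 + 1) − 1000 = -18.80‰

-18.8‰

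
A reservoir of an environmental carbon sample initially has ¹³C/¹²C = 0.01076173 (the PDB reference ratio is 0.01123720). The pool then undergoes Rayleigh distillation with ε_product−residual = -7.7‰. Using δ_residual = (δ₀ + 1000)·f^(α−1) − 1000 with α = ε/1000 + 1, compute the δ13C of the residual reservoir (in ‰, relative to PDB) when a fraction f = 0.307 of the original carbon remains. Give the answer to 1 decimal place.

-33.6‰

δ₀ = (0.01076173/0.01123720 − 1)×1000 = (0.957688 − 1)×1000 = -42.312‰
α − 1 = ε/1000 = -0.0077
f^(α−1) = 0.307^(-0.0077) = 1.009134
δ_res = (-42.312 + 1000) × 1.009134 − 1000 = 966.436 − 1000 = -33.56‰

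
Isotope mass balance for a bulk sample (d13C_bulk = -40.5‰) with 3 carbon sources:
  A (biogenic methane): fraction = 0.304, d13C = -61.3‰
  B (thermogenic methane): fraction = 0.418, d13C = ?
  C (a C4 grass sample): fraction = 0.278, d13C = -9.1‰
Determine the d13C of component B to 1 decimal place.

-46.3‰

Isotope mass balance: δ_bulk = Σ fᵢ·δᵢ.
-40.5 = 0.304×(-61.3) + 0.418×δ_B + 0.278×(-9.1)
0.418·δ_B = -40.5 − (-21.165) = -19.335
δ_B = -19.335 / 0.418 = -46.26‰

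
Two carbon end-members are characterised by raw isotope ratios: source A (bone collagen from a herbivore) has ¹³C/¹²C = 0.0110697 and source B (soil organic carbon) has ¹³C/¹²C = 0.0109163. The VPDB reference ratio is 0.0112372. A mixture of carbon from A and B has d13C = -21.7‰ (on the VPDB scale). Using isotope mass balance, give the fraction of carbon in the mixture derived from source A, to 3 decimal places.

δ_A = (0.0110697/0.0112372 − 1)×1000 = (0.985094 − 1)×1000 = -14.906‰
δ_B = (0.0109163/0.0112372 − 1)×1000 = (0.971443 − 1)×1000 = -28.557‰
f_A = (δ_mix − δ_B)/(δ_A − δ_B) = (-21.7 − (-28.557))/(-14.906 − (-28.557))
f_A = 6.857 / 13.651 = 0.5023

0.502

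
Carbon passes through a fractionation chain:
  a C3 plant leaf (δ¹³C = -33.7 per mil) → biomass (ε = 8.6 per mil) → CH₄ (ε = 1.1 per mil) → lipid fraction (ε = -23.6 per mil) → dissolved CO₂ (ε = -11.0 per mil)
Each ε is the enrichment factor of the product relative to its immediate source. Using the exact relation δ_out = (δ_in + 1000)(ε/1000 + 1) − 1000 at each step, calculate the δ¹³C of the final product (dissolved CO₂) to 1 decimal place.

step 1: δ = (-33.70 + 1000)·(8.6/1000 + 1) − 1000 = -25.39 per mil
step 2: δ = (-25.39 + 1000)·(1.1/1000 + 1) − 1000 = -24.32 per mil
step 3: δ = (-24.32 + 1000)·(-23.6/1000 + 1) − 1000 = -47.34 per mil
step 4: δ = (-47.34 + 1000)·(-11.0/1000 + 1) − 1000 = -57.82 per mil

-57.8 per mil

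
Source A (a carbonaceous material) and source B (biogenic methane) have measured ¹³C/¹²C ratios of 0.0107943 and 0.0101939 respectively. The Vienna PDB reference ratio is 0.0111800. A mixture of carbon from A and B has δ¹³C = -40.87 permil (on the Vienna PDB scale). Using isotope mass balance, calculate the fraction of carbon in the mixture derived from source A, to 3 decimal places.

0.881

δ_A = (0.0107943/0.0111800 − 1)×1000 = (0.965501 − 1)×1000 = -34.499 permil
δ_B = (0.0101939/0.0111800 − 1)×1000 = (0.911798 − 1)×1000 = -88.202 permil
f_A = (δ_mix − δ_B)/(δ_A − δ_B) = (-40.87 − (-88.202))/(-34.499 − (-88.202))
f_A = 47.332 / 53.703 = 0.8814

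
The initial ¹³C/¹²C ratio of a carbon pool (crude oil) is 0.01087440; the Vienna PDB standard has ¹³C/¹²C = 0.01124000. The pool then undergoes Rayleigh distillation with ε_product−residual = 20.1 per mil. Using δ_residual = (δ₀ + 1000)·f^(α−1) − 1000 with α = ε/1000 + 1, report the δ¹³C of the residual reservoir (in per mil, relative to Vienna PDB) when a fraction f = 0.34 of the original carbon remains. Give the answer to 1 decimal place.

-53.3 per mil

δ₀ = (0.01087440/0.01124000 − 1)×1000 = (0.967473 − 1)×1000 = -32.527 per mil
α − 1 = ε/1000 = 0.0201
f^(α−1) = 0.34^(0.0201) = 0.978549
δ_res = (-32.527 + 1000) × 0.978549 − 1000 = 946.720 − 1000 = -53.28 per mil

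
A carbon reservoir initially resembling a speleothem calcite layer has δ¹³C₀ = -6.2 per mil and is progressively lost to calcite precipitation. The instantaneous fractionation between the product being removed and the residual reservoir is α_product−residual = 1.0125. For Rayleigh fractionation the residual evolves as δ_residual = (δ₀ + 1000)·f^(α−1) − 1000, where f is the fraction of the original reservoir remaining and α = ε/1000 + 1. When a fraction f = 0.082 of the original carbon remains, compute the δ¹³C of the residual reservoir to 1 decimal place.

Rayleigh residual: δ_res = (δ₀ + 1000)·f^(α−1) − 1000
α − 1 = 0.01250
f^(α−1) = 0.082^(0.01250) = 0.969221
δ_res = (-6.2 + 1000) × 0.969221 − 1000 = 963.212 − 1000 = -36.79 per mil

-36.8 per mil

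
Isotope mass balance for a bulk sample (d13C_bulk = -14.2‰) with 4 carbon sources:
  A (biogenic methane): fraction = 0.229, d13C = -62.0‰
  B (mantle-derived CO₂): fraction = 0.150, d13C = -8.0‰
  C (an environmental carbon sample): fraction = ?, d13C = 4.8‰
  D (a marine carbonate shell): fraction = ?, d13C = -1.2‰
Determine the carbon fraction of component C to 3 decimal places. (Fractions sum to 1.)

Let f_C and f_D be the unknown fractions; fractions sum to 1 so f_C + f_D = 0.621.
Mass balance: Σ fᵢ·δᵢ = δ_bulk ⇒ f_C·(4.8) + f_D·(-1.2) = -14.2 − (-15.398) = 1.198
Substitute f_D = 0.621 − f_C:
f_C·(4.8 − -1.2) = 1.198 − 0.621×(-1.2) = 1.943
f_C = 1.943 / 6.0 = 0.3239

0.324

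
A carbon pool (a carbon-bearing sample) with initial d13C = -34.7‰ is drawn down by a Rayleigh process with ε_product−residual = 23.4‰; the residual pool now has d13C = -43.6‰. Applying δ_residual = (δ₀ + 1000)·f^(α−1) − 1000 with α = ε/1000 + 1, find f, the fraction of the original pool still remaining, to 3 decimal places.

α − 1 = ε/1000 = 0.0234
(δ_res + 1000)/(δ₀ + 1000) = (-43.6 + 1000)/(-34.7 + 1000) = 956.4/965.3 = 0.990780
f = 0.990780^(1/0.0234) = exp(ln(0.990780)/0.0234) = exp(-0.00926/0.0234)
f = exp(-0.3958) = 0.6731

0.673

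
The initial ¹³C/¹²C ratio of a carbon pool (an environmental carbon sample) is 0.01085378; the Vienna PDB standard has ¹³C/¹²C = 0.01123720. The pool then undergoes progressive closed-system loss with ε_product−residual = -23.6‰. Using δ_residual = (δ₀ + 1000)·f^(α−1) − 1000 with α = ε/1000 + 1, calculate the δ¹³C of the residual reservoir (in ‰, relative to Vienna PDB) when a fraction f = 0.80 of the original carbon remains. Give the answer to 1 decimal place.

-29.0‰

δ₀ = (0.01085378/0.01123720 − 1)×1000 = (0.965879 − 1)×1000 = -34.121‰
α − 1 = ε/1000 = -0.0236
f^(α−1) = 0.80^(-0.0236) = 1.005280
δ_res = (-34.121 + 1000) × 1.005280 − 1000 = 970.979 − 1000 = -29.02‰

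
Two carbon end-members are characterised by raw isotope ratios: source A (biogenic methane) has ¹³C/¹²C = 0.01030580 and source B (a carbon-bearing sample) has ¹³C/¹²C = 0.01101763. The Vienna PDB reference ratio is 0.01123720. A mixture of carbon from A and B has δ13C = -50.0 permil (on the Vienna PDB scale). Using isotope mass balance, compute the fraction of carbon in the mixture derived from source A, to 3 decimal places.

δ_A = (0.01030580/0.01123720 − 1)×1000 = (0.917115 − 1)×1000 = -82.885 permil
δ_B = (0.01101763/0.01123720 − 1)×1000 = (0.980460 − 1)×1000 = -19.540 permil
f_A = (δ_mix − δ_B)/(δ_A − δ_B) = (-50.0 − (-19.540))/(-82.885 − (-19.540))
f_A = -30.460 / -63.346 = 0.4809

0.481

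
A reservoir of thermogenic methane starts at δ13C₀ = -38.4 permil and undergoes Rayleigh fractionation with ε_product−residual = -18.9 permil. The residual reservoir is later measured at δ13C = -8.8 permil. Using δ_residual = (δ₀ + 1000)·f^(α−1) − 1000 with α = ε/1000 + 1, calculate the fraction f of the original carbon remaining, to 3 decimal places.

0.201

α − 1 = ε/1000 = -0.0189
(δ_res + 1000)/(δ₀ + 1000) = (-8.8 + 1000)/(-38.4 + 1000) = 991.2/961.6 = 1.030782
f = 1.030782^(1/-0.0189) = exp(ln(1.030782)/-0.0189) = exp(0.03032/-0.0189)
f = exp(-1.6041) = 0.2011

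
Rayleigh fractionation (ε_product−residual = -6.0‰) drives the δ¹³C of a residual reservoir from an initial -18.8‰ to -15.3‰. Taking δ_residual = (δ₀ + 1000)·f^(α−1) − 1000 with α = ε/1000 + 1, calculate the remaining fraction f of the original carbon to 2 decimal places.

0.55

α − 1 = ε/1000 = -0.0060
(δ_res + 1000)/(δ₀ + 1000) = (-15.3 + 1000)/(-18.8 + 1000) = 984.7/981.2 = 1.003567
f = 1.003567^(1/-0.0060) = exp(ln(1.003567)/-0.0060) = exp(0.00356/-0.0060)
f = exp(-0.5935) = 0.5524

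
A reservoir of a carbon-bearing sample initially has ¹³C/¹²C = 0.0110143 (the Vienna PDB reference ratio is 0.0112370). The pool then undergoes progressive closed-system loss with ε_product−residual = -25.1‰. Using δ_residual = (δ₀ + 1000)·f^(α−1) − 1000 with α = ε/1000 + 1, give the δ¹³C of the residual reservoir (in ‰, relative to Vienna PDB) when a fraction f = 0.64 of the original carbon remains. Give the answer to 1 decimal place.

δ₀ = (0.0110143/0.0112370 − 1)×1000 = (0.980182 − 1)×1000 = -19.818‰
α − 1 = ε/1000 = -0.0251
f^(α−1) = 0.64^(-0.0251) = 1.011265
δ_res = (-19.818 + 1000) × 1.011265 − 1000 = 991.223 − 1000 = -8.78‰

-8.8‰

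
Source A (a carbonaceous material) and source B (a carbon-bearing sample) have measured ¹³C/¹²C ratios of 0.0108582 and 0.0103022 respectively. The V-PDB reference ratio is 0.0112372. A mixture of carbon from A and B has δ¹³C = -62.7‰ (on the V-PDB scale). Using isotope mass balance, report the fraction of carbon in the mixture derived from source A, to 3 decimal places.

δ_A = (0.0108582/0.0112372 − 1)×1000 = (0.966273 − 1)×1000 = -33.727‰
δ_B = (0.0103022/0.0112372 − 1)×1000 = (0.916794 − 1)×1000 = -83.206‰
f_A = (δ_mix − δ_B)/(δ_A − δ_B) = (-62.7 − (-83.206))/(-33.727 − (-83.206))
f_A = 20.506 / 49.479 = 0.4144

0.414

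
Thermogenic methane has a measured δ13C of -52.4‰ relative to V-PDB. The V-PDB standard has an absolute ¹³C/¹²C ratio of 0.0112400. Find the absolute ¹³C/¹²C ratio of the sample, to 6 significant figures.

0.0106510

R_sample = R_standard × (δ13C/1000 + 1)
R_sample = 0.0112400 × (-52.4/1000 + 1) = 0.0112400 × 0.947600
R_sample = 0.0106510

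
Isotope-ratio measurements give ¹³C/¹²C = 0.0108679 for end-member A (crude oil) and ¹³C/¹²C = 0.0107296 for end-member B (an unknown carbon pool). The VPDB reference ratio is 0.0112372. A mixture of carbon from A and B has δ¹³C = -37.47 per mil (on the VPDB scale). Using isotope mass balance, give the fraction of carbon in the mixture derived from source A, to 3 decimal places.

δ_A = (0.0108679/0.0112372 − 1)×1000 = (0.967136 − 1)×1000 = -32.864 per mil
δ_B = (0.0107296/0.0112372 − 1)×1000 = (0.954829 − 1)×1000 = -45.171 per mil
f_A = (δ_mix − δ_B)/(δ_A − δ_B) = (-37.47 − (-45.171))/(-32.864 − (-45.171))
f_A = 7.701 / 12.307 = 0.6258

0.626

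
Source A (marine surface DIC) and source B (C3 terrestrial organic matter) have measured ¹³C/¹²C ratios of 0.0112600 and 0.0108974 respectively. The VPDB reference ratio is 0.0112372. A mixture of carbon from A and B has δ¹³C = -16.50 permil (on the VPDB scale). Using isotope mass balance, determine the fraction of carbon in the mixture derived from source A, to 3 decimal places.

0.426

δ_A = (0.0112600/0.0112372 − 1)×1000 = (1.002029 − 1)×1000 = 2.029 permil
δ_B = (0.0108974/0.0112372 − 1)×1000 = (0.969761 − 1)×1000 = -30.239 permil
f_A = (δ_mix − δ_B)/(δ_A − δ_B) = (-16.50 − (-30.239))/(2.029 − (-30.239))
f_A = 13.739 / 32.268 = 0.4258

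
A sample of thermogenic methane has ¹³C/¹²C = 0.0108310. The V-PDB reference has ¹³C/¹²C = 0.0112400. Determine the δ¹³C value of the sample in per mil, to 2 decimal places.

δ¹³C = (R_sample / R_standard − 1) × 1000
R_sample / R_standard = 0.0108310 / 0.0112400 = 0.963612
δ¹³C = (0.963612 − 1) × 1000 = -36.388 per mil

-36.39 per mil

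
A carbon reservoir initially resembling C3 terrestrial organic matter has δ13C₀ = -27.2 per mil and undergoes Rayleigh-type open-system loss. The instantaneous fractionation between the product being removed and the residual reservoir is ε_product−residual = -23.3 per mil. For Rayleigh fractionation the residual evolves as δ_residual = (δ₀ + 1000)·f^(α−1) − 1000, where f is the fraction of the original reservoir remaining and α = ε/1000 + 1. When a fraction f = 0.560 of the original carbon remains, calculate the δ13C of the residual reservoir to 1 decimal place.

-14.0 per mil

Rayleigh residual: δ_res = (δ₀ + 1000)·f^(α−1) − 1000
α = ε/1000 + 1 = 0.97670, so α − 1 = -0.02330
f^(α−1) = 0.560^(-0.02330) = 1.013601
δ_res = (-27.2 + 1000) × 1.013601 − 1000 = 986.031 − 1000 = -13.97 per mil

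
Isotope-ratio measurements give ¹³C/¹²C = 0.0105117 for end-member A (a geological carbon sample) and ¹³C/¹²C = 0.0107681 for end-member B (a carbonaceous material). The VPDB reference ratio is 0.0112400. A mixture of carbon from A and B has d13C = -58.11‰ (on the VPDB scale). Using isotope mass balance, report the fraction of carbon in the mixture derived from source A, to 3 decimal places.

δ_A = (0.0105117/0.0112400 − 1)×1000 = (0.935205 − 1)×1000 = -64.795‰
δ_B = (0.0107681/0.0112400 − 1)×1000 = (0.958016 − 1)×1000 = -41.984‰
f_A = (δ_mix − δ_B)/(δ_A − δ_B) = (-58.11 − (-41.984))/(-64.795 − (-41.984))
f_A = -16.126 / -22.811 = 0.7069

0.707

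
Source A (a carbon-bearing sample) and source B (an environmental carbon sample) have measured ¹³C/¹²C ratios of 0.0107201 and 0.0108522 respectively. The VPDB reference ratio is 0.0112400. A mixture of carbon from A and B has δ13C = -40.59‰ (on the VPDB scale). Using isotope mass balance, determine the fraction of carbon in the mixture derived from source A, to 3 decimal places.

δ_A = (0.0107201/0.0112400 − 1)×1000 = (0.953746 − 1)×1000 = -46.254‰
δ_B = (0.0108522/0.0112400 − 1)×1000 = (0.965498 − 1)×1000 = -34.502‰
f_A = (δ_mix − δ_B)/(δ_A − δ_B) = (-40.59 − (-34.502))/(-46.254 − (-34.502))
f_A = -6.088 / -11.753 = 0.5180

0.518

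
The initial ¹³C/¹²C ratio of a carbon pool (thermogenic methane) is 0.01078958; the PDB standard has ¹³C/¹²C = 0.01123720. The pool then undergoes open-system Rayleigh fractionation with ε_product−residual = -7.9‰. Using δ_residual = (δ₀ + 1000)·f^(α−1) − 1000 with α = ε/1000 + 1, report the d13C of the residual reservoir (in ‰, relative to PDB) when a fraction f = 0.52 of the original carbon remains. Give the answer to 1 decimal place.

δ₀ = (0.01078958/0.01123720 − 1)×1000 = (0.960166 − 1)×1000 = -39.834‰
α − 1 = ε/1000 = -0.0079
f^(α−1) = 0.52^(-0.0079) = 1.005179
δ_res = (-39.834 + 1000) × 1.005179 − 1000 = 965.139 − 1000 = -34.86‰

-34.9‰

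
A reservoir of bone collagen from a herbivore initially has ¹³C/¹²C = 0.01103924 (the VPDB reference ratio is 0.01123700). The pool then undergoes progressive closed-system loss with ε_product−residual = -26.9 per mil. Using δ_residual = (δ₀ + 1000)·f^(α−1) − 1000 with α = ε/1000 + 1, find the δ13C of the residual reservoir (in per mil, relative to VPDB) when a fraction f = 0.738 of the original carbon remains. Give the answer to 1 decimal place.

-9.5 per mil

δ₀ = (0.01103924/0.01123700 − 1)×1000 = (0.982401 − 1)×1000 = -17.599 per mil
α − 1 = ε/1000 = -0.0269
f^(α−1) = 0.738^(-0.0269) = 1.008206
δ_res = (-17.599 + 1000) × 1.008206 − 1000 = 990.463 − 1000 = -9.54 per mil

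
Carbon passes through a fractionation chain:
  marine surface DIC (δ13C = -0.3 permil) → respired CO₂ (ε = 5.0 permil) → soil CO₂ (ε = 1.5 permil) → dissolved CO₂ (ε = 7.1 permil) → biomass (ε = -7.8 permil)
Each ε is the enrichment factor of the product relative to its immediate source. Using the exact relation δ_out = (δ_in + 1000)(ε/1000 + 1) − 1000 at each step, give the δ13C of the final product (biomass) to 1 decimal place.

5.4 permil

step 1: δ = (-0.30 + 1000)·(5.0/1000 + 1) − 1000 = 4.70 permil
step 2: δ = (4.70 + 1000)·(1.5/1000 + 1) − 1000 = 6.21 permil
step 3: δ = (6.21 + 1000)·(7.1/1000 + 1) − 1000 = 13.35 permil
step 4: δ = (13.35 + 1000)·(-7.8/1000 + 1) − 1000 = 5.45 permil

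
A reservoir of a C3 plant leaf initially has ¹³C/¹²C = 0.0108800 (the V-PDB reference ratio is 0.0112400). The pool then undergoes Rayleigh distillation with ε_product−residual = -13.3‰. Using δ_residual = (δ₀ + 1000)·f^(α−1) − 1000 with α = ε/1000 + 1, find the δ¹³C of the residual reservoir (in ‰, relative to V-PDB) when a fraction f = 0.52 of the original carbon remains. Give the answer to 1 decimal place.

-23.6‰

δ₀ = (0.0108800/0.0112400 − 1)×1000 = (0.967972 − 1)×1000 = -32.028‰
α − 1 = ε/1000 = -0.0133
f^(α−1) = 0.52^(-0.0133) = 1.008735
δ_res = (-32.028 + 1000) × 1.008735 − 1000 = 976.427 − 1000 = -23.57‰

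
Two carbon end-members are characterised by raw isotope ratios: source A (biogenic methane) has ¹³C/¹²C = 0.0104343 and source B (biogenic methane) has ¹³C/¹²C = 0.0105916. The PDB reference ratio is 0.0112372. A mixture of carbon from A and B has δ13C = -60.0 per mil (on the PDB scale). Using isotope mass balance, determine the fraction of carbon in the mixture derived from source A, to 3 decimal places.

0.182

δ_A = (0.0104343/0.0112372 − 1)×1000 = (0.928550 − 1)×1000 = -71.450 per mil
δ_B = (0.0105916/0.0112372 − 1)×1000 = (0.942548 − 1)×1000 = -57.452 per mil
f_A = (δ_mix − δ_B)/(δ_A − δ_B) = (-60.0 − (-57.452))/(-71.450 − (-57.452))
f_A = -2.548 / -13.998 = 0.1820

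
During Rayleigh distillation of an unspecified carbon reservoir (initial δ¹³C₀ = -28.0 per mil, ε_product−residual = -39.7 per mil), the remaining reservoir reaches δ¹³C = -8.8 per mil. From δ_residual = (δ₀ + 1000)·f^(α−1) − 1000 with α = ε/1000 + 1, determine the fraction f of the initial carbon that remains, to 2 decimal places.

0.61

α − 1 = ε/1000 = -0.0397
(δ_res + 1000)/(δ₀ + 1000) = (-8.8 + 1000)/(-28.0 + 1000) = 991.2/972.0 = 1.019753
f = 1.019753^(1/-0.0397) = exp(ln(1.019753)/-0.0397) = exp(0.01956/-0.0397)
f = exp(-0.4927) = 0.6110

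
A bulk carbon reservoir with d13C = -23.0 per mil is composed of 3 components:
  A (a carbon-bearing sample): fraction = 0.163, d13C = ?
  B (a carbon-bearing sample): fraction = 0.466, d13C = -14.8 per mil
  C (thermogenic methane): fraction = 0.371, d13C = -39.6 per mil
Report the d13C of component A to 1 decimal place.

Isotope mass balance: δ_bulk = Σ fᵢ·δᵢ.
-23.0 = 0.163×δ_A + 0.466×(-14.8) + 0.371×(-39.6)
0.163·δ_A = -23.0 − (-21.588) = -1.412
δ_A = -1.412 / 0.163 = -8.66 per mil

-8.7 per mil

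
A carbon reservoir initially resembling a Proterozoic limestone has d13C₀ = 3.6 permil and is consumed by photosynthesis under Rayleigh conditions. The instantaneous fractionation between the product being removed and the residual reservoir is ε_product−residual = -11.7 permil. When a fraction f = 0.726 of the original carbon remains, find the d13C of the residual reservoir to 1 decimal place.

Rayleigh residual: δ_res = (δ₀ + 1000)·f^(α−1) − 1000
α = ε/1000 + 1 = 0.98830, so α − 1 = -0.01170
f^(α−1) = 0.726^(-0.01170) = 1.003753
δ_res = (3.6 + 1000) × 1.003753 − 1000 = 1007.367 − 1000 = 7.37 permil

7.4 permil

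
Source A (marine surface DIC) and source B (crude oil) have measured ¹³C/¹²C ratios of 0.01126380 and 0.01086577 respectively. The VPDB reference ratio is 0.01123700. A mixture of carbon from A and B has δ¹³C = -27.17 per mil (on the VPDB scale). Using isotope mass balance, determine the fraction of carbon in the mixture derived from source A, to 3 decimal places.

δ_A = (0.01126380/0.01123700 − 1)×1000 = (1.002385 − 1)×1000 = 2.385 per mil
δ_B = (0.01086577/0.01123700 − 1)×1000 = (0.966964 − 1)×1000 = -33.036 per mil
f_A = (δ_mix − δ_B)/(δ_A − δ_B) = (-27.17 − (-33.036))/(2.385 − (-33.036))
f_A = 5.866 / 35.421 = 0.1656

0.166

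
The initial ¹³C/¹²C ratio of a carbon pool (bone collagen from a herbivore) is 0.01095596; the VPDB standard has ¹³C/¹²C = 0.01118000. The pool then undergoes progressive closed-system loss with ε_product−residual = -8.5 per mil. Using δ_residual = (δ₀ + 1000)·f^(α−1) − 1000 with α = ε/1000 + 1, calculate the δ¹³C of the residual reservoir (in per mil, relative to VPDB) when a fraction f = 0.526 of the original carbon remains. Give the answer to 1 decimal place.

-14.7 per mil

δ₀ = (0.01095596/0.01118000 − 1)×1000 = (0.979961 − 1)×1000 = -20.039 per mil
α − 1 = ε/1000 = -0.0085
f^(α−1) = 0.526^(-0.0085) = 1.005476
δ_res = (-20.039 + 1000) × 1.005476 − 1000 = 985.327 − 1000 = -14.67 per mil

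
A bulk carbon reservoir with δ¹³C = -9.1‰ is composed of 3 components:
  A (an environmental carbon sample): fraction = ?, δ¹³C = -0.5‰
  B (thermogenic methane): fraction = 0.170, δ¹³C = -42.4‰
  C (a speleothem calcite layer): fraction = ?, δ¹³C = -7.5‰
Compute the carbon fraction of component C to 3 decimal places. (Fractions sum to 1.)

Let f_C and f_A be the unknown fractions; fractions sum to 1 so f_C + f_A = 0.830.
Mass balance: Σ fᵢ·δᵢ = δ_bulk ⇒ f_C·(-7.5) + f_A·(-0.5) = -9.1 − (-7.208) = -1.892
Substitute f_A = 0.830 − f_C:
f_C·(-7.5 − -0.5) = -1.892 − 0.830×(-0.5) = -1.477
f_C = -1.477 / -7.0 = 0.2110

0.211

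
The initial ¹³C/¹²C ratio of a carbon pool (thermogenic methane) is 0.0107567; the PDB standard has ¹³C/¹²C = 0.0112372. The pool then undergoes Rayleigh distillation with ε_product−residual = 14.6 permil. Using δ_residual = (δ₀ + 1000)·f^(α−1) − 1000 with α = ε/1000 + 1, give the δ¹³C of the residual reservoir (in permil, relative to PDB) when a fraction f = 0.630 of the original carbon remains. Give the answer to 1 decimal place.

δ₀ = (0.0107567/0.0112372 − 1)×1000 = (0.957240 − 1)×1000 = -42.760 permil
α − 1 = ε/1000 = 0.0146
f^(α−1) = 0.630^(0.0146) = 0.993277
δ_res = (-42.760 + 1000) × 0.993277 − 1000 = 950.805 − 1000 = -49.20 permil

-49.2 permil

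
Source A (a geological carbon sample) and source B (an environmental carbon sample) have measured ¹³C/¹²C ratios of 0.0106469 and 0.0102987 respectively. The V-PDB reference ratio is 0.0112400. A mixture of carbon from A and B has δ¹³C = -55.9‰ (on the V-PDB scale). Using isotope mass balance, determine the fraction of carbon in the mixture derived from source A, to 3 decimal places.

0.899

δ_A = (0.0106469/0.0112400 − 1)×1000 = (0.947233 − 1)×1000 = -52.767‰
δ_B = (0.0102987/0.0112400 − 1)×1000 = (0.916254 − 1)×1000 = -83.746‰
f_A = (δ_mix − δ_B)/(δ_A − δ_B) = (-55.9 − (-83.746))/(-52.767 − (-83.746))
f_A = 27.846 / 30.979 = 0.8989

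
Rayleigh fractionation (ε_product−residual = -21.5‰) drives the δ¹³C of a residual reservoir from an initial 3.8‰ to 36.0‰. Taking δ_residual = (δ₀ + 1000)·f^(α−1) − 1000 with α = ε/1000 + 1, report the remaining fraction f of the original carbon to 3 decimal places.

α − 1 = ε/1000 = -0.0215
(δ_res + 1000)/(δ₀ + 1000) = (36.0 + 1000)/(3.8 + 1000) = 1036.0/1003.8 = 1.032078
f = 1.032078^(1/-0.0215) = exp(ln(1.032078)/-0.0215) = exp(0.03157/-0.0215)
f = exp(-1.4686) = 0.2303

0.230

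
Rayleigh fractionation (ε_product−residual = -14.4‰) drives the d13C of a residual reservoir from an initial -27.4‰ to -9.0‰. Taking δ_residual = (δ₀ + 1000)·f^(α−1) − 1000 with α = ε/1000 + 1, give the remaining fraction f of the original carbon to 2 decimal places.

0.27

α − 1 = ε/1000 = -0.0144
(δ_res + 1000)/(δ₀ + 1000) = (-9.0 + 1000)/(-27.4 + 1000) = 991.0/972.6 = 1.018918
f = 1.018918^(1/-0.0144) = exp(ln(1.018918)/-0.0144) = exp(0.01874/-0.0144)
f = exp(-1.3015) = 0.2721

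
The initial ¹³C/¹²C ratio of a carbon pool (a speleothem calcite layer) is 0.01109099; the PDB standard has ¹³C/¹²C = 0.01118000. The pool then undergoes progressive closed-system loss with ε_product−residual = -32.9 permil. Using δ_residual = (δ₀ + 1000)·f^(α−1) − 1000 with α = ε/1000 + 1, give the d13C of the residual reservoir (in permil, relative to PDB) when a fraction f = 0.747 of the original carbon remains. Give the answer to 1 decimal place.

1.6 permil

δ₀ = (0.01109099/0.01118000 − 1)×1000 = (0.992038 − 1)×1000 = -7.962 permil
α − 1 = ε/1000 = -0.0329
f^(α−1) = 0.747^(-0.0329) = 1.009643
δ_res = (-7.962 + 1000) × 1.009643 − 1000 = 1001.604 − 1000 = 1.60 permil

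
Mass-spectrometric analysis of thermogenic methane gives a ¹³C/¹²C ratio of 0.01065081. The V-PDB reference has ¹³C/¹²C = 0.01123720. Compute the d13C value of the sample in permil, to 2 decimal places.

d13C = (R_sample / R_standard − 1) × 1000
R_sample / R_standard = 0.01065081 / 0.01123720 = 0.947817
d13C = (0.947817 − 1) × 1000 = -52.183 permil

-52.18 permil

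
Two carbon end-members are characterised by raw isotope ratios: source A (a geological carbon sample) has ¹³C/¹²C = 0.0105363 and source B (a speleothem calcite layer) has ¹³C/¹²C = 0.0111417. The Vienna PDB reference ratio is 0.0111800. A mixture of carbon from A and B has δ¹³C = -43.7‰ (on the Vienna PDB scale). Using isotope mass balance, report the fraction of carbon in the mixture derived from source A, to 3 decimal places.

0.744

δ_A = (0.0105363/0.0111800 − 1)×1000 = (0.942424 − 1)×1000 = -57.576‰
δ_B = (0.0111417/0.0111800 − 1)×1000 = (0.996574 − 1)×1000 = -3.426‰
f_A = (δ_mix − δ_B)/(δ_A − δ_B) = (-43.7 − (-3.426))/(-57.576 − (-3.426))
f_A = -40.274 / -54.150 = 0.7437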